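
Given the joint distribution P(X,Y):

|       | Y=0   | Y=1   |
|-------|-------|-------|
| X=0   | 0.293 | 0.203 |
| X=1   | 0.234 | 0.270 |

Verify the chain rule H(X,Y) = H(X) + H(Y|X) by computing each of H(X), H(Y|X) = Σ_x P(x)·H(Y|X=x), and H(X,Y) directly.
H(X) = 1.0000 bits, H(Y|X) = 0.9863 bits, H(X,Y) = 1.9863 bits

Marginal of X (row sums):
  P(X=0) = 0.293 + 0.203 = 0.496
  P(X=1) = 0.234 + 0.270 = 0.504
H(X) = -[0.496·log₂(0.496) + 0.504·log₂(0.504)]
  = 0.501748 + 0.498206 = 1.0000 bits

H(Y|X) = Σ_x P(x)·H(Y|X=x):
  X=0: P(X=0) = 0.496, P(Y|X=0) = (293/496, 203/496) → H(Y|X=0) = 0.976118
  X=1: P(X=1) = 0.504, P(Y|X=1) = (13/28, 15/28) → H(Y|X=1) = 0.996317
H(Y|X) = 0.496·0.976118 + 0.504·0.996317 = 0.9863 bits

H(X,Y) = -Σ_{x,y} P(x,y) log₂ P(x,y). Per-cell terms -P(x,y)·log₂P(x,y):
  X=0: 0.518911, 0.466991
  X=1: 0.490328, 0.510022
Sum of the 4 terms: H(X,Y) = 1.9863 bits

Chain rule check:
  H(X) + H(Y|X) = 1.0000 + 0.9863 = 1.9863 bits
  H(X,Y) = 1.9863 bits
✓ Chain rule verified.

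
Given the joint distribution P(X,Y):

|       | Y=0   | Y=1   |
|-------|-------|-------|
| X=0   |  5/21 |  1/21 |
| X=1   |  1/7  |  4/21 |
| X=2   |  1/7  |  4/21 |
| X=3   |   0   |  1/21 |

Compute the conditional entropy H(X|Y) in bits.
1.6264 bits

H(X|Y) = H(X,Y) - H(Y)

H(X,Y) = -Σ_{x,y} P(x,y) log₂ P(x,y). Per-cell terms -P(x,y)·log₂P(x,y):
  X=0: 0.49295, 0.20916
  X=1: 0.40105, 0.45568
  X=2: 0.40105, 0.45568
  X=3: 0.00000, 0.20916
  (cells with P = 0 contribute 0)
Sum of the 8 terms: H(X,Y) = 2.62473 bits

Marginal of Y (column sums):
  P(Y=0) = 5/21 + 1/7 + 1/7 + 0 = 11/21
  P(Y=1) = 1/21 + 4/21 + 4/21 + 1/21 = 10/21
H(Y) = -[(11/21)·log₂(11/21) + (10/21)·log₂(10/21)]
  = 0.48865 + 0.50971 = 0.99836 bits

H(X|Y) = H(X,Y) - H(Y) = 2.62473 - 0.99836 = 1.6264 bits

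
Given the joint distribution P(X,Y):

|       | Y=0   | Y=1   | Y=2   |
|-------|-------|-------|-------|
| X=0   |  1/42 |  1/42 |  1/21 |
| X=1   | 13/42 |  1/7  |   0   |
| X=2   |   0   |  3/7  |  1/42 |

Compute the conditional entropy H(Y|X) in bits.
0.6845 bits

H(Y|X) = H(X,Y) - H(X)

H(X,Y) = -Σ_{x,y} P(x,y) log₂ P(x,y). Per-cell terms -P(x,y)·log₂P(x,y):
  X=0: 0.1283885, 0.1283885, 0.2091580
  X=1: 0.5236764, 0.4010507, 0.0000000
  X=2: 0.0000000, 0.5238825, 0.1283885
  (cells with P = 0 contribute 0)
Sum of the 9 terms: H(X,Y) = 2.042933 bits

Marginal of X (row sums):
  P(X=0) = 1/42 + 1/42 + 1/21 = 2/21
  P(X=1) = 13/42 + 1/7 + 0 = 19/42
  P(X=2) = 0 + 3/7 + 1/42 = 19/42
H(X) = -[(2/21)·log₂(2/21) + (19/42)·log₂(19/42) + (19/42)·log₂(19/42)]
  = 0.3230778 + 0.5177002 + 0.5177002 = 1.358478 bits

H(Y|X) = H(X,Y) - H(X) = 2.042933 - 1.358478 = 0.6845 bits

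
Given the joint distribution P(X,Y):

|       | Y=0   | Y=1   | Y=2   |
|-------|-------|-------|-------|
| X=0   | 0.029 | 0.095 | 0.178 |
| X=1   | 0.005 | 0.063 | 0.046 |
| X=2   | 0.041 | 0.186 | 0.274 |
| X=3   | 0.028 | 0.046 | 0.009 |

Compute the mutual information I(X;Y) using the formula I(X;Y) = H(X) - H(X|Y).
0.0710 bits

I(X;Y) = H(X) - H(X|Y)

Marginal of X (row sums):
  P(X=0) = 0.029 + 0.095 + 0.178 = 0.302
  P(X=1) = 0.005 + 0.063 + 0.046 = 0.114
  P(X=2) = 0.041 + 0.186 + 0.274 = 0.501
  P(X=3) = 0.028 + 0.046 + 0.009 = 0.083
H(X) = -[0.302·log₂(0.302) + 0.114·log₂(0.114) + 0.501·log₂(0.501) + 0.083·log₂(0.083)]
  = 0.5217 + 0.3571 + 0.4996 + 0.2980 = 1.6764 bits

Marginal of Y (column sums):
  P(Y=0) = 0.029 + 0.005 + 0.041 + 0.028 = 0.103
  P(Y=1) = 0.095 + 0.063 + 0.186 + 0.046 = 0.390
  P(Y=2) = 0.178 + 0.046 + 0.274 + 0.009 = 0.507
H(X|Y) = Σ_y P(y)·H(X|Y=y):
  Y=0: P(Y=0) = 0.103, P(X|Y=0) = (29/103, 5/103, 41/103, 28/103) → H(X|Y=0) = 1.7665
  Y=1: P(Y=1) = 0.390, P(X|Y=1) = (19/78, 21/130, 31/65, 23/195) → H(X|Y=1) = 1.7943
  Y=2: P(Y=2) = 0.507, P(X|Y=2) = (178/507, 46/507, 274/507, 3/169) → H(X|Y=2) = 1.4274
H(X|Y) = 0.103·1.7665 + 0.390·1.7943 + 0.507·1.4274 = 1.6054 bits

I(X;Y) = H(X) - H(X|Y) = 1.6764 - 1.6054 = 0.0710 bits

Cross-check via I(X;Y) = H(X) + H(Y) - H(X,Y): computing H(Y) from the column sums and H(X,Y) from the 12 cells in the same way gives H(Y) = 1.3644 bits and H(X,Y) = 2.9698 bits, so
I(X;Y) = 1.6764 + 1.3644 - 2.9698 = 0.0710 bits ✓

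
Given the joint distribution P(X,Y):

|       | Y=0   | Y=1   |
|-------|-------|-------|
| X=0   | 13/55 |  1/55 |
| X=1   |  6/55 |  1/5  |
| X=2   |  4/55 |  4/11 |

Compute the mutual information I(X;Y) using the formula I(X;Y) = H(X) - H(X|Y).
0.3129 bits

I(X;Y) = H(X) - H(X|Y)

Marginal of X (row sums):
  P(X=0) = 13/55 + 1/55 = 14/55
  P(X=1) = 6/55 + 1/5 = 17/55
  P(X=2) = 4/55 + 4/11 = 24/55
H(X) = -[(14/55)·log₂(14/55) + (17/55)·log₂(17/55) + (24/55)·log₂(24/55)]
  = 0.50247 + 0.52357 + 0.52206 = 1.5481 bits

Marginal of Y (column sums):
  P(Y=0) = 13/55 + 6/55 + 4/55 = 23/55
  P(Y=1) = 1/55 + 1/5 + 4/11 = 32/55
H(X|Y) = Σ_y P(y)·H(X|Y=y):
  Y=0: P(Y=0) = 23/55, P(X|Y=0) = (13/23, 6/23, 4/23) → H(X|Y=0) = 1.40984
  Y=1: P(Y=1) = 32/55, P(X|Y=1) = (1/32, 11/32, 5/8) → H(X|Y=1) = 1.10962
H(X|Y) = (23/55)·1.40984 + (32/55)·1.10962 = 1.2352 bits

I(X;Y) = H(X) - H(X|Y) = 1.5481 - 1.2352 = 0.3129 bits

Cross-check via I(X;Y) = H(X) + H(Y) - H(X,Y): computing H(Y) from the column sums and H(X,Y) from the 6 cells in the same way gives H(Y) = 0.9806 bits and H(X,Y) = 2.2158 bits, so
I(X;Y) = 1.5481 + 0.9806 - 2.2158 = 0.3129 bits ✓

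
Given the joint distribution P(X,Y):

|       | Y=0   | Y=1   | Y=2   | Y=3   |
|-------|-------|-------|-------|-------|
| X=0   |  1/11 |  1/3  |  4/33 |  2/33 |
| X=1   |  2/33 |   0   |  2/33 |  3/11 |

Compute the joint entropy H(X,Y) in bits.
2.4584 bits

H(X,Y) = -Σ_{x,y} P(x,y) log₂ P(x,y). Per-cell terms -P(x,y)·log₂P(x,y):
  X=0: 0.31449, 0.52832, 0.36902, 0.24511
  X=1: 0.24511, 0.00000, 0.24511, 0.51122
  (cells with P = 0 contribute 0)
Sum of the 8 terms: H(X,Y) = 2.4584 bits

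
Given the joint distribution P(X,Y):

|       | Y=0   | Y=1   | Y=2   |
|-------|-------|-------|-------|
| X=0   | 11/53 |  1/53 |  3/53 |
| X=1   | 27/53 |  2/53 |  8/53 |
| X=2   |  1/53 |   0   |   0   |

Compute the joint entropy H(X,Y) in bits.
2.0073 bits

H(X,Y) = -Σ_{x,y} P(x,y) log₂ P(x,y). Per-cell terms -P(x,y)·log₂P(x,y):
  X=0: 0.47082, 0.10807, 0.23451
  X=1: 0.49570, 0.17841, 0.41176
  X=2: 0.10807, 0.00000, 0.00000
  (cells with P = 0 contribute 0)
Sum of the 9 terms: H(X,Y) = 2.0073 bits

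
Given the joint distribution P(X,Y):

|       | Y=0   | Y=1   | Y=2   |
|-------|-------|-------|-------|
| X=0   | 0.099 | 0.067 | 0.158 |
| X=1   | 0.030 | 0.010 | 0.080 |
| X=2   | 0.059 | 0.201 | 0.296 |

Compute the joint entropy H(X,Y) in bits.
2.7479 bits

H(X,Y) = -Σ_{x,y} P(x,y) log₂ P(x,y). Per-cell terms -P(x,y)·log₂P(x,y):
  X=0: 0.330306, 0.261280, 0.420597
  X=1: 0.151767, 0.066439, 0.291508
  X=2: 0.240905, 0.465261, 0.519874
Sum of the 9 terms: H(X,Y) = 2.7479 bits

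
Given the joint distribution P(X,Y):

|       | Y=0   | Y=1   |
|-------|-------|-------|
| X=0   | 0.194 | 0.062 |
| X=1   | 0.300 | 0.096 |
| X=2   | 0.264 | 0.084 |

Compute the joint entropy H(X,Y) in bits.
2.3608 bits

H(X,Y) = -Σ_{x,y} P(x,y) log₂ P(x,y). Per-cell terms -P(x,y)·log₂P(x,y):
  X=0: 0.4590, 0.2487
  X=1: 0.5211, 0.3246
  X=2: 0.5072, 0.3002
Sum of the 6 terms: H(X,Y) = 2.3608 bits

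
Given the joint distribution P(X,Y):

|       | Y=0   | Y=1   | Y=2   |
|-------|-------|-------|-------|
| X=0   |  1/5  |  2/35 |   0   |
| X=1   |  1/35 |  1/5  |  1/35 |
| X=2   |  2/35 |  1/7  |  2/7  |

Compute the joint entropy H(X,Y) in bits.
2.6112 bits

H(X,Y) = -Σ_{x,y} P(x,y) log₂ P(x,y). Per-cell terms -P(x,y)·log₂P(x,y):
  X=0: 0.46439, 0.23596, 0.00000
  X=1: 0.14655, 0.46439, 0.14655
  X=2: 0.23596, 0.40105, 0.51639
  (cells with P = 0 contribute 0)
Sum of the 9 terms: H(X,Y) = 2.6112 bits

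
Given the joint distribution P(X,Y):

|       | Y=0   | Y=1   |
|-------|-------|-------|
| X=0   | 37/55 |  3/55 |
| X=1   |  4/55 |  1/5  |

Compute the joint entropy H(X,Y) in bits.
1.3530 bits

H(X,Y) = -Σ_{x,y} P(x,y) log₂ P(x,y). Per-cell terms -P(x,y)·log₂P(x,y):
  X=0: 0.3847, 0.2289
  X=1: 0.2750, 0.4644
Sum of the 4 terms: H(X,Y) = 1.3530 bits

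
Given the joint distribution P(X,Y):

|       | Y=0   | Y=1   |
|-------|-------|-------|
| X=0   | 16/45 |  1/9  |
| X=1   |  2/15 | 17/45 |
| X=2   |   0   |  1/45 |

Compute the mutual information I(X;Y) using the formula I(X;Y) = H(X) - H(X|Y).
0.2069 bits

I(X;Y) = H(X) - H(X|Y)

Marginal of X (row sums):
  P(X=0) = 16/45 + 1/9 = 7/15
  P(X=1) = 2/15 + 17/45 = 23/45
  P(X=2) = 0 + 1/45 = 1/45
H(X) = -[(7/15)·log₂(7/15) + (23/45)·log₂(23/45) + (1/45)·log₂(1/45)]
  = 0.51312 + 0.49490 + 0.12204 = 1.1301 bits

Marginal of Y (column sums):
  P(Y=0) = 16/45 + 2/15 + 0 = 22/45
  P(Y=1) = 1/9 + 17/45 + 1/45 = 23/45
H(X|Y) = Σ_y P(y)·H(X|Y=y):
  Y=0: P(Y=0) = 22/45, P(X|Y=0) = (8/11, 3/11, 0) → H(X|Y=0) = 0.84535
  Y=1: P(Y=1) = 23/45, P(X|Y=1) = (5/23, 17/23, 1/23) → H(X|Y=1) = 0.99763
H(X|Y) = (22/45)·0.84535 + (23/45)·0.99763 = 0.9232 bits

I(X;Y) = H(X) - H(X|Y) = 1.1301 - 0.9232 = 0.2069 bits

Cross-check via I(X;Y) = H(X) + H(Y) - H(X,Y): computing H(Y) from the column sums and H(X,Y) from the 6 cells in the same way gives H(Y) = 0.9996 bits and H(X,Y) = 1.9228 bits, so
I(X;Y) = 1.1301 + 0.9996 - 1.9228 = 0.2069 bits ✓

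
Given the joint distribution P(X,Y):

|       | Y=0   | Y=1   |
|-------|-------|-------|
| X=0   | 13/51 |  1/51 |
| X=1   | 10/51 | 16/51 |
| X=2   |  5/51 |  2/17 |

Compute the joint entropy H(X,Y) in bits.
2.2912 bits

H(X,Y) = -Σ_{x,y} P(x,y) log₂ P(x,y). Per-cell terms -P(x,y)·log₂P(x,y):
  X=0: 0.5027, 0.1112
  X=1: 0.4609, 0.5247
  X=2: 0.3285, 0.3632
Sum of the 6 terms: H(X,Y) = 2.2912 bits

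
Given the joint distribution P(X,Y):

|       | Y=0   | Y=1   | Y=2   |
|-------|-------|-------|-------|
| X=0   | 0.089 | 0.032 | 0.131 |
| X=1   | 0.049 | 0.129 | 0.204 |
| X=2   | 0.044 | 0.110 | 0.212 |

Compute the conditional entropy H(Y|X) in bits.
1.3767 bits

H(Y|X) = H(X,Y) - H(X)

H(X,Y) = -Σ_{x,y} P(x,y) log₂ P(x,y). Per-cell terms -P(x,y)·log₂P(x,y):
  X=0: 0.3106145, 0.1589051, 0.3841393
  X=1: 0.2132026, 0.3811379, 0.4678452
  X=2: 0.1982795, 0.3502867, 0.4744271
Sum of the 9 terms: H(X,Y) = 2.938838 bits

Marginal of X (row sums):
  P(X=0) = 0.089 + 0.032 + 0.131 = 0.252
  P(X=1) = 0.049 + 0.129 + 0.204 = 0.382
  P(X=2) = 0.044 + 0.110 + 0.212 = 0.366
H(X) = -[0.252·log₂(0.252) + 0.382·log₂(0.382) + 0.366·log₂(0.366)]
  = 0.5011031 + 0.5303518 + 0.5307309 = 1.562186 bits

H(Y|X) = H(X,Y) - H(X) = 2.938838 - 1.562186 = 1.3767 bits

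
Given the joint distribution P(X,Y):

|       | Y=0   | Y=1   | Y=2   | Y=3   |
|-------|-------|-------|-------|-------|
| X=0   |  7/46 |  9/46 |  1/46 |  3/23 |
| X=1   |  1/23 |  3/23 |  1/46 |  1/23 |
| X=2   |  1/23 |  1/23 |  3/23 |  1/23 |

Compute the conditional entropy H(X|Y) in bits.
1.3054 bits

H(X|Y) = H(X,Y) - H(Y)

H(X,Y) = -Σ_{x,y} P(x,y) log₂ P(x,y). Per-cell terms -P(x,y)·log₂P(x,y):
  X=0: 0.4133359, 0.4604942, 0.1200774, 0.3832956
  X=1: 0.1966766, 0.3832956, 0.1200774, 0.1966766
  X=2: 0.1966766, 0.1966766, 0.3832956, 0.1966766
Sum of the 12 terms: H(X,Y) = 3.247255 bits

Marginal of Y (column sums):
  P(Y=0) = 7/46 + 1/23 + 1/23 = 11/46
  P(Y=1) = 9/46 + 3/23 + 1/23 = 17/46
  P(Y=2) = 1/46 + 1/46 + 3/23 = 4/23
  P(Y=3) = 3/23 + 1/23 + 1/23 = 5/23
H(Y) = -[(11/46)·log₂(11/46) + (17/46)·log₂(17/46) + (4/23)·log₂(4/23) + (5/23)·log₂(5/23)]
  = 0.4935964 + 0.5307323 + 0.4388803 + 0.4786161 = 1.941825 bits

H(X|Y) = H(X,Y) - H(Y) = 3.247255 - 1.941825 = 1.3054 bits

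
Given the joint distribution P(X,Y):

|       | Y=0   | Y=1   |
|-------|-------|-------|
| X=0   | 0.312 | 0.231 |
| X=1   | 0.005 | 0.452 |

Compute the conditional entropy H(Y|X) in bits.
0.5740 bits

H(Y|X) = H(X,Y) - H(X)

H(X,Y) = -Σ_{x,y} P(x,y) log₂ P(x,y). Per-cell terms -P(x,y)·log₂P(x,y):
  X=0: 0.52428, 0.48834
  X=1: 0.03822, 0.51781
Sum of the 4 terms: H(X,Y) = 1.56865 bits

Marginal of X (row sums):
  P(X=0) = 0.312 + 0.231 = 0.543
  P(X=1) = 0.005 + 0.452 = 0.457
H(X) = -[0.543·log₂(0.543) + 0.457·log₂(0.457)]
  = 0.47837 + 0.51629 = 0.99466 bits

H(Y|X) = H(X,Y) - H(X) = 1.56865 - 0.99466 = 0.5740 bits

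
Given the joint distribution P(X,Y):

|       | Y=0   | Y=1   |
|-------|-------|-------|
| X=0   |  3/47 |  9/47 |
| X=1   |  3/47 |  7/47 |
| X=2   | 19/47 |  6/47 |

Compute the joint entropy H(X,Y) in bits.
2.2799 bits

H(X,Y) = -Σ_{x,y} P(x,y) log₂ P(x,y). Per-cell terms -P(x,y)·log₂P(x,y):
  X=0: 0.2534, 0.4566
  X=1: 0.2534, 0.4092
  X=2: 0.5282, 0.3791
Sum of the 6 terms: H(X,Y) = 2.2799 bits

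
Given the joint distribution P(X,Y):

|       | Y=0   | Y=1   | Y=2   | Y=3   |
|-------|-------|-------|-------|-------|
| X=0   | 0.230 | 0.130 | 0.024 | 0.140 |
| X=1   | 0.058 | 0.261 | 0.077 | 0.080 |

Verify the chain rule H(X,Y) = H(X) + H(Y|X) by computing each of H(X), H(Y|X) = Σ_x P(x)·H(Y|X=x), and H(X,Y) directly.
H(X) = 0.9983 bits, H(Y|X) = 1.7186 bits, H(X,Y) = 2.7169 bits

Marginal of X (row sums):
  P(X=0) = 0.230 + 0.130 + 0.024 + 0.140 = 0.524
  P(X=1) = 0.058 + 0.261 + 0.077 + 0.080 = 0.476
H(X) = -[0.524·log₂(0.524) + 0.476·log₂(0.476)]
  = 0.48856 + 0.50978 = 0.9983 bits

H(Y|X) = Σ_x P(x)·H(Y|X=x):
  X=0: P(X=0) = 0.524, P(Y|X=0) = (115/262, 65/262, 6/131, 35/131) → H(Y|X=0) = 1.73283
  X=1: P(X=1) = 0.476, P(Y|X=1) = (29/238, 261/476, 11/68, 20/119) → H(Y|X=1) = 1.70292
H(Y|X) = 0.524·1.73283 + 0.476·1.70292 = 1.7186 bits

H(X,Y) = -Σ_{x,y} P(x,y) log₂ P(x,y). Per-cell terms -P(x,y)·log₂P(x,y):
  X=0: 0.48767, 0.38264, 0.12914, 0.39711
  X=1: 0.23825, 0.50579, 0.28482, 0.29151
Sum of the 8 terms: H(X,Y) = 2.7169 bits

Chain rule check:
  H(X) + H(Y|X) = 0.9983 + 1.7186 = 2.7169 bits
  H(X,Y) = 2.7169 bits
✓ Chain rule verified.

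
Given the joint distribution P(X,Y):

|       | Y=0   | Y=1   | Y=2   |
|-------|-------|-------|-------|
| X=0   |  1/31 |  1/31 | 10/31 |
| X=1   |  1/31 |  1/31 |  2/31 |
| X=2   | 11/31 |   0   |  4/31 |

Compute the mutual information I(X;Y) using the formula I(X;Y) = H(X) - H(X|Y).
0.3589 bits

I(X;Y) = H(X) - H(X|Y)

Marginal of X (row sums):
  P(X=0) = 1/31 + 1/31 + 10/31 = 12/31
  P(X=1) = 1/31 + 1/31 + 2/31 = 4/31
  P(X=2) = 11/31 + 0 + 4/31 = 15/31
H(X) = -[(12/31)·log₂(12/31) + (4/31)·log₂(4/31) + (15/31)·log₂(15/31)]
  = 0.5300 + 0.3812 + 0.5068 = 1.4180 bits

Marginal of Y (column sums):
  P(Y=0) = 1/31 + 1/31 + 11/31 = 13/31
  P(Y=1) = 1/31 + 1/31 + 0 = 2/31
  P(Y=2) = 10/31 + 2/31 + 4/31 = 16/31
H(X|Y) = Σ_y P(y)·H(X|Y=y):
  Y=0: P(Y=0) = 13/31, P(X|Y=0) = (1/13, 1/13, 11/13) → H(X|Y=0) = 0.7732
  Y=1: P(Y=1) = 2/31, P(X|Y=1) = (1/2, 1/2, 0) → H(X|Y=1) = 1.0000
  Y=2: P(Y=2) = 16/31, P(X|Y=2) = (5/8, 1/8, 1/4) → H(X|Y=2) = 1.2988
H(X|Y) = (13/31)·0.7732 + (2/31)·1.0000 + (16/31)·1.2988 = 1.0591 bits

I(X;Y) = H(X) - H(X|Y) = 1.4180 - 1.0591 = 0.3589 bits

Cross-check via I(X;Y) = H(X) + H(Y) - H(X,Y): computing H(Y) from the column sums and H(X,Y) from the 9 cells in the same way gives H(Y) = 1.2734 bits and H(X,Y) = 2.3325 bits, so
I(X;Y) = 1.4180 + 1.2734 - 2.3325 = 0.3589 bits ✓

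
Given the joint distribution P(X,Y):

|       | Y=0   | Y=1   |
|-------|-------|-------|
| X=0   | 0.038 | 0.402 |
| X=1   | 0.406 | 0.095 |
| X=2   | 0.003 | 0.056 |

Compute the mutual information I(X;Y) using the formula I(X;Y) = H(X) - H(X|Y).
0.4371 bits

I(X;Y) = H(X) - H(X|Y)

Marginal of X (row sums):
  P(X=0) = 0.038 + 0.402 = 0.440
  P(X=1) = 0.406 + 0.095 = 0.501
  P(X=2) = 0.003 + 0.056 = 0.059
H(X) = -[0.440·log₂(0.440) + 0.501·log₂(0.501) + 0.059·log₂(0.059)]
  = 0.5211 + 0.4996 + 0.2409 = 1.2616 bits

Marginal of Y (column sums):
  P(Y=0) = 0.038 + 0.406 + 0.003 = 0.447
  P(Y=1) = 0.402 + 0.095 + 0.056 = 0.553
H(X|Y) = Σ_y P(y)·H(X|Y=y):
  Y=0: P(Y=0) = 0.447, P(X|Y=0) = (38/447, 406/447, 1/149) → H(X|Y=0) = 0.4768
  Y=1: P(Y=1) = 0.553, P(X|Y=1) = (402/553, 95/553, 8/79) → H(X|Y=1) = 1.1056
H(X|Y) = 0.447·0.4768 + 0.553·1.1056 = 0.8245 bits

I(X;Y) = H(X) - H(X|Y) = 1.2616 - 0.8245 = 0.4371 bits

Cross-check via I(X;Y) = H(X) + H(Y) - H(X,Y): computing H(Y) from the column sums and H(X,Y) from the 6 cells in the same way gives H(Y) = 0.9919 bits and H(X,Y) = 1.8164 bits, so
I(X;Y) = 1.2616 + 0.9919 - 1.8164 = 0.4371 bits ✓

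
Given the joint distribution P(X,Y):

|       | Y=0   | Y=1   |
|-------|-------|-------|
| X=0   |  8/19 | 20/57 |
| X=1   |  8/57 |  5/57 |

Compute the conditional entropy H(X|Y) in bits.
0.7721 bits

H(X|Y) = H(X,Y) - H(Y)

H(X,Y) = -Σ_{x,y} P(x,y) log₂ P(x,y). Per-cell terms -P(x,y)·log₂P(x,y):
  X=0: 0.5254, 0.5302
  X=1: 0.3976, 0.3080
Sum of the 4 terms: H(X,Y) = 1.7612 bits

Marginal of Y (column sums):
  P(Y=0) = 8/19 + 8/57 = 32/57
  P(Y=1) = 20/57 + 5/57 = 25/57
H(Y) = -[(32/57)·log₂(32/57) + (25/57)·log₂(25/57)]
  = 0.4676 + 0.5215 = 0.9891 bits

H(X|Y) = H(X,Y) - H(Y) = 1.7612 - 0.9891 = 0.7721 bits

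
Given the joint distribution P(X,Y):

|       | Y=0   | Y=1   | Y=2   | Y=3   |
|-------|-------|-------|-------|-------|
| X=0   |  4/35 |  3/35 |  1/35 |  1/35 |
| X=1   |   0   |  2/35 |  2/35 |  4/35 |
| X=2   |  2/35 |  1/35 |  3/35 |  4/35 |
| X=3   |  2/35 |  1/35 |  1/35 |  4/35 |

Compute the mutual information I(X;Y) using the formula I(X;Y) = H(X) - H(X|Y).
0.2251 bits

I(X;Y) = H(X) - H(X|Y)

Marginal of X (row sums):
  P(X=0) = 4/35 + 3/35 + 1/35 + 1/35 = 9/35
  P(X=1) = 0 + 2/35 + 2/35 + 4/35 = 8/35
  P(X=2) = 2/35 + 1/35 + 3/35 + 4/35 = 2/7
  P(X=3) = 2/35 + 1/35 + 1/35 + 4/35 = 8/35
H(X) = -[(9/35)·log₂(9/35) + (8/35)·log₂(8/35) + (2/7)·log₂(2/7) + (8/35)·log₂(8/35)]
  = 0.50383 + 0.48669 + 0.51639 + 0.48669 = 1.9936 bits

Marginal of Y (column sums):
  P(Y=0) = 4/35 + 0 + 2/35 + 2/35 = 8/35
  P(Y=1) = 3/35 + 2/35 + 1/35 + 1/35 = 1/5
  P(Y=2) = 1/35 + 2/35 + 3/35 + 1/35 = 1/5
  P(Y=3) = 1/35 + 4/35 + 4/35 + 4/35 = 13/35
H(X|Y) = Σ_y P(y)·H(X|Y=y):
  Y=0: P(Y=0) = 8/35, P(X|Y=0) = (1/2, 0, 1/4, 1/4) → H(X|Y=0) = 1.50000
  Y=1: P(Y=1) = 1/5, P(X|Y=1) = (3/7, 2/7, 1/7, 1/7) → H(X|Y=1) = 1.84237
  Y=2: P(Y=2) = 1/5, P(X|Y=2) = (1/7, 2/7, 3/7, 1/7) → H(X|Y=2) = 1.84237
  Y=3: P(Y=3) = 13/35, P(X|Y=3) = (1/13, 4/13, 4/13, 4/13) → H(X|Y=3) = 1.85429
H(X|Y) = (8/35)·1.50000 + (1/5)·1.84237 + (1/5)·1.84237 + (13/35)·1.85429 = 1.7685 bits

I(X;Y) = H(X) - H(X|Y) = 1.9936 - 1.7685 = 0.2251 bits

Cross-check via I(X;Y) = H(X) + H(Y) - H(X,Y): computing H(Y) from the column sums and H(X,Y) from the 16 cells in the same way gives H(Y) = 1.9462 bits and H(X,Y) = 3.7147 bits, so
I(X;Y) = 1.9936 + 1.9462 - 3.7147 = 0.2251 bits ✓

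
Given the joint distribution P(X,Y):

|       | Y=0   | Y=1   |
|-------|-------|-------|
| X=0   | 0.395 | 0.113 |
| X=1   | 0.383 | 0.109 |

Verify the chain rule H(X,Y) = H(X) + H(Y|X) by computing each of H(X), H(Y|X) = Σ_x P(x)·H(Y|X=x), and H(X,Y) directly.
H(X) = 0.9998 bits, H(Y|X) = 0.7638 bits, H(X,Y) = 1.7636 bits

Marginal of X (row sums):
  P(X=0) = 0.395 + 0.113 = 0.508
  P(X=1) = 0.383 + 0.109 = 0.492
H(X) = -[0.508·log₂(0.508) + 0.492·log₂(0.492)]
  = 0.4964 + 0.5034 = 0.9998 bits

H(Y|X) = Σ_x P(x)·H(Y|X=x):
  X=0: P(X=0) = 0.508, P(Y|X=0) = (395/508, 113/508) → H(Y|X=0) = 0.7646
  X=1: P(X=1) = 0.492, P(Y|X=1) = (383/492, 109/492) → H(Y|X=1) = 0.7630
H(Y|X) = 0.508·0.7646 + 0.492·0.7630 = 0.7638 bits

H(X,Y) = -Σ_{x,y} P(x,y) log₂ P(x,y). Per-cell terms -P(x,y)·log₂P(x,y):
  X=0: 0.5293, 0.3555
  X=1: 0.5303, 0.3485
Sum of the 4 terms: H(X,Y) = 1.7636 bits

Chain rule check:
  H(X) + H(Y|X) = 0.9998 + 0.7638 = 1.7636 bits
  H(X,Y) = 1.7636 bits
✓ Chain rule verified.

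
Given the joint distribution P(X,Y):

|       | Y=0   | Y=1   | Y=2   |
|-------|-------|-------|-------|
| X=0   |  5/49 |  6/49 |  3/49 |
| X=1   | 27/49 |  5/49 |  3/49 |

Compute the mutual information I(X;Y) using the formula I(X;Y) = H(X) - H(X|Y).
0.1092 bits

I(X;Y) = H(X) - H(X|Y)

Marginal of X (row sums):
  P(X=0) = 5/49 + 6/49 + 3/49 = 2/7
  P(X=1) = 27/49 + 5/49 + 3/49 = 5/7
H(X) = -[(2/7)·log₂(2/7) + (5/7)·log₂(5/7)]
  = 0.51639 + 0.34673 = 0.8631 bits

Marginal of Y (column sums):
  P(Y=0) = 5/49 + 27/49 = 32/49
  P(Y=1) = 6/49 + 5/49 = 11/49
  P(Y=2) = 3/49 + 3/49 = 6/49
H(X|Y) = Σ_y P(y)·H(X|Y=y):
  Y=0: P(Y=0) = 32/49, P(X|Y=0) = (5/32, 27/32) → H(X|Y=0) = 0.62526
  Y=1: P(Y=1) = 11/49, P(X|Y=1) = (6/11, 5/11) → H(X|Y=1) = 0.99403
  Y=2: P(Y=2) = 6/49, P(X|Y=2) = (1/2, 1/2) → H(X|Y=2) = 1.00000
H(X|Y) = (32/49)·0.62526 + (11/49)·0.99403 + (6/49)·1.00000 = 0.7539 bits

I(X;Y) = H(X) - H(X|Y) = 0.8631 - 0.7539 = 0.1092 bits

Cross-check via I(X;Y) = H(X) + H(Y) - H(X,Y): computing H(Y) from the column sums and H(X,Y) from the 6 cells in the same way gives H(Y) = 1.2563 bits and H(X,Y) = 2.0102 bits, so
I(X;Y) = 0.8631 + 1.2563 - 2.0102 = 0.1092 bits ✓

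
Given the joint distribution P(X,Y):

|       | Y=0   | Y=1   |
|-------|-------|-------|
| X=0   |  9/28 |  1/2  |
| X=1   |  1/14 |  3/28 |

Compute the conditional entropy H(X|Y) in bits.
0.6769 bits

H(X|Y) = H(X,Y) - H(Y)

H(X,Y) = -Σ_{x,y} P(x,y) log₂ P(x,y). Per-cell terms -P(x,y)·log₂P(x,y):
  X=0: 0.52632, 0.50000
  X=1: 0.27195, 0.34526
Sum of the 4 terms: H(X,Y) = 1.6435 bits

Marginal of Y (column sums):
  P(Y=0) = 9/28 + 1/14 = 11/28
  P(Y=1) = 1/2 + 3/28 = 17/28
H(Y) = -[(11/28)·log₂(11/28) + (17/28)·log₂(17/28)]
  = 0.52954 + 0.43708 = 0.9666 bits

H(X|Y) = H(X,Y) - H(Y) = 1.6435 - 0.9666 = 0.6769 bits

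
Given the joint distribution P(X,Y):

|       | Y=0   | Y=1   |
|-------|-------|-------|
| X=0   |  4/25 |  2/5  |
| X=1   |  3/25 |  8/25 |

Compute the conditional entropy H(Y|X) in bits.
0.8553 bits

H(Y|X) = H(X,Y) - H(X)

H(X,Y) = -Σ_{x,y} P(x,y) log₂ P(x,y). Per-cell terms -P(x,y)·log₂P(x,y):
  X=0: 0.42302, 0.52877
  X=1: 0.36707, 0.52603
Sum of the 4 terms: H(X,Y) = 1.8449 bits

Marginal of X (row sums):
  P(X=0) = 4/25 + 2/5 = 14/25
  P(X=1) = 3/25 + 8/25 = 11/25
H(X) = -[(14/25)·log₂(14/25) + (11/25)·log₂(11/25)]
  = 0.46844 + 0.52115 = 0.9896 bits

H(Y|X) = H(X,Y) - H(X) = 1.8449 - 0.9896 = 0.8553 bits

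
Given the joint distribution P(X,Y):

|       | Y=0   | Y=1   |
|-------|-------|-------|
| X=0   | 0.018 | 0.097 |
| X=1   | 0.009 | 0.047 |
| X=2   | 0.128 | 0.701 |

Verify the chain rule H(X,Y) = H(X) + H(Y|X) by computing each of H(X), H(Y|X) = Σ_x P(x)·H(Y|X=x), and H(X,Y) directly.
H(X) = 0.8160 bits, H(Y|X) = 0.6222 bits, H(X,Y) = 1.4382 bits

Marginal of X (row sums):
  P(X=0) = 0.018 + 0.097 = 0.115
  P(X=1) = 0.009 + 0.047 = 0.056
  P(X=2) = 0.128 + 0.701 = 0.829
H(X) = -[0.115·log₂(0.115) + 0.056·log₂(0.056) + 0.829·log₂(0.829)]
  = 0.3588 + 0.2329 + 0.2243 = 0.8160 bits

H(Y|X) = Σ_x P(x)·H(Y|X=x):
  X=0: P(X=0) = 0.115, P(Y|X=0) = (18/115, 97/115) → H(Y|X=0) = 0.6259
  X=1: P(X=1) = 0.056, P(Y|X=1) = (9/56, 47/56) → H(Y|X=1) = 0.6360
  X=2: P(X=2) = 0.829, P(Y|X=2) = (128/829, 701/829) → H(Y|X=2) = 0.6207
H(Y|X) = 0.115·0.6259 + 0.056·0.6360 + 0.829·0.6207 = 0.6222 bits

H(X,Y) = -Σ_{x,y} P(x,y) log₂ P(x,y). Per-cell terms -P(x,y)·log₂P(x,y):
  X=0: 0.1043, 0.3265
  X=1: 0.0612, 0.2073
  X=2: 0.3796, 0.3593
Sum of the 6 terms: H(X,Y) = 1.4382 bits

Chain rule check:
  H(X) + H(Y|X) = 0.8160 + 0.6222 = 1.4382 bits
  H(X,Y) = 1.4382 bits
✓ Chain rule verified.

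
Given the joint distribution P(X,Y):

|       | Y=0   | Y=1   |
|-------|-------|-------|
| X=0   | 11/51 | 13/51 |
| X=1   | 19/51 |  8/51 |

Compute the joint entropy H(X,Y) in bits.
1.9299 bits

H(X,Y) = -Σ_{x,y} P(x,y) log₂ P(x,y). Per-cell terms -P(x,y)·log₂P(x,y):
  X=0: 0.4773, 0.5027
  X=1: 0.5307, 0.4192
Sum of the 4 terms: H(X,Y) = 1.9299 bits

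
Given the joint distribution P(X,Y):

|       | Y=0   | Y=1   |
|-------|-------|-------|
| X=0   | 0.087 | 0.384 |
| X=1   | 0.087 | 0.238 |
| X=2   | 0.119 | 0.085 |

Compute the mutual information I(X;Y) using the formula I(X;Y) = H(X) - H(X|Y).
0.0752 bits

I(X;Y) = H(X) - H(X|Y)

Marginal of X (row sums):
  P(X=0) = 0.087 + 0.384 = 0.471
  P(X=1) = 0.087 + 0.238 = 0.325
  P(X=2) = 0.119 + 0.085 = 0.204
H(X) = -[0.471·log₂(0.471) + 0.325·log₂(0.325) + 0.204·log₂(0.204)]
  = 0.51160 + 0.52698 + 0.46785 = 1.50643 bits

Marginal of Y (column sums):
  P(Y=0) = 0.087 + 0.087 + 0.119 = 0.293
  P(Y=1) = 0.384 + 0.238 + 0.085 = 0.707
H(X|Y) = Σ_y P(y)·H(X|Y=y):
  Y=0: P(Y=0) = 0.293, P(X|Y=0) = (87/293, 87/293, 119/293) → H(X|Y=0) = 1.56829
  Y=1: P(Y=1) = 0.707, P(X|Y=1) = (384/707, 34/101, 85/707) → H(X|Y=1) = 1.37449
H(X|Y) = 0.293·1.56829 + 0.707·1.37449 = 1.43127 bits

I(X;Y) = H(X) - H(X|Y) = 1.50643 - 1.43127 = 0.0752 bits

Cross-check via I(X;Y) = H(X) + H(Y) - H(X,Y): computing H(Y) from the column sums and H(X,Y) from the 6 cells in the same way gives H(Y) = 0.87257 bits and H(X,Y) = 2.30384 bits, so
I(X;Y) = 1.50643 + 0.87257 - 2.30384 = 0.0752 bits ✓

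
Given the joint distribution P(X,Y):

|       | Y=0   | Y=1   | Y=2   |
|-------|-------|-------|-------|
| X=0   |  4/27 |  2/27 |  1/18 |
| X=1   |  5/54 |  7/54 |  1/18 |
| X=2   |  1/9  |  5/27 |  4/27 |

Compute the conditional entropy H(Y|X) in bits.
1.5138 bits

H(Y|X) = H(X,Y) - H(X)

H(X,Y) = -Σ_{x,y} P(x,y) log₂ P(x,y). Per-cell terms -P(x,y)·log₂P(x,y):
  X=0: 0.4081, 0.2781, 0.2317
  X=1: 0.3179, 0.3821, 0.2317
  X=2: 0.3522, 0.4505, 0.4081
Sum of the 9 terms: H(X,Y) = 3.0604 bits

Marginal of X (row sums):
  P(X=0) = 4/27 + 2/27 + 1/18 = 5/18
  P(X=1) = 5/54 + 7/54 + 1/18 = 5/18
  P(X=2) = 1/9 + 5/27 + 4/27 = 4/9
H(X) = -[(5/18)·log₂(5/18) + (5/18)·log₂(5/18) + (4/9)·log₂(4/9)]
  = 0.5133 + 0.5133 + 0.5200 = 1.5466 bits

H(Y|X) = H(X,Y) - H(X) = 3.0604 - 1.5466 = 1.5138 bits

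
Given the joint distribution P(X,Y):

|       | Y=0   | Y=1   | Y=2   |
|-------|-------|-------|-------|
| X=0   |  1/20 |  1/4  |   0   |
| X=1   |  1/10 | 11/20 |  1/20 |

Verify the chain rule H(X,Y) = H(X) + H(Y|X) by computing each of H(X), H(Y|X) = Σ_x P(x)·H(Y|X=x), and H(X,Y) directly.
H(X) = 0.8813 bits, H(Y|X) = 0.8575 bits, H(X,Y) = 1.7388 bits

Marginal of X (row sums):
  P(X=0) = 1/20 + 1/4 + 0 = 3/10
  P(X=1) = 1/10 + 11/20 + 1/20 = 7/10
H(X) = -[(3/10)·log₂(3/10) + (7/10)·log₂(7/10)]
  = 0.5211 + 0.3602 = 0.8813 bits

H(Y|X) = Σ_x P(x)·H(Y|X=x):
  X=0: P(X=0) = 3/10, P(Y|X=0) = (1/6, 5/6, 0) → H(Y|X=0) = 0.6500
  X=1: P(X=1) = 7/10, P(Y|X=1) = (1/7, 11/14, 1/14) → H(Y|X=1) = 0.9464
H(Y|X) = (3/10)·0.6500 + (7/10)·0.9464 = 0.8575 bits

H(X,Y) = -Σ_{x,y} P(x,y) log₂ P(x,y). Per-cell terms -P(x,y)·log₂P(x,y):
  X=0: 0.2161, 0.5000, 0.0000
  X=1: 0.3322, 0.4744, 0.2161
  (cells with P = 0 contribute 0)
Sum of the 6 terms: H(X,Y) = 1.7388 bits

Chain rule check:
  H(X) + H(Y|X) = 0.8813 + 0.8575 = 1.7388 bits
  H(X,Y) = 1.7388 bits
✓ Chain rule verified.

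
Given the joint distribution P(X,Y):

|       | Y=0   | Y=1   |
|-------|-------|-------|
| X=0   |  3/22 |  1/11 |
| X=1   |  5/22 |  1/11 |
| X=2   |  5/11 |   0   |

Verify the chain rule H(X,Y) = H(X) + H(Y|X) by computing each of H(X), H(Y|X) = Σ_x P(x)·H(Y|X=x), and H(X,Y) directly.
H(X) = 1.5285 bits, H(Y|X) = 0.4953 bits, H(X,Y) = 2.0238 bits

Marginal of X (row sums):
  P(X=0) = 3/22 + 1/11 = 5/22
  P(X=1) = 5/22 + 1/11 = 7/22
  P(X=2) = 5/11 + 0 = 5/11
H(X) = -[(5/22)·log₂(5/22) + (7/22)·log₂(7/22) + (5/11)·log₂(5/11)]
  = 0.4858 + 0.5257 + 0.5170 = 1.5285 bits

H(Y|X) = Σ_x P(x)·H(Y|X=x):
  X=0: P(X=0) = 5/22, P(Y|X=0) = (3/5, 2/5) → H(Y|X=0) = 0.9710
  X=1: P(X=1) = 7/22, P(Y|X=1) = (5/7, 2/7) → H(Y|X=1) = 0.8631
  X=2: P(X=2) = 5/11, P(Y|X=2) = (1, 0) → H(Y|X=2) = 0.0000
H(Y|X) = (5/22)·0.9710 + (7/22)·0.8631 + (5/11)·0.0000 = 0.4953 bits

H(X,Y) = -Σ_{x,y} P(x,y) log₂ P(x,y). Per-cell terms -P(x,y)·log₂P(x,y):
  X=0: 0.3920, 0.3145
  X=1: 0.4858, 0.3145
  X=2: 0.5170, 0.0000
  (cells with P = 0 contribute 0)
Sum of the 6 terms: H(X,Y) = 2.0238 bits

Chain rule check:
  H(X) + H(Y|X) = 1.5285 + 0.4953 = 2.0238 bits
  H(X,Y) = 2.0238 bits
✓ Chain rule verified.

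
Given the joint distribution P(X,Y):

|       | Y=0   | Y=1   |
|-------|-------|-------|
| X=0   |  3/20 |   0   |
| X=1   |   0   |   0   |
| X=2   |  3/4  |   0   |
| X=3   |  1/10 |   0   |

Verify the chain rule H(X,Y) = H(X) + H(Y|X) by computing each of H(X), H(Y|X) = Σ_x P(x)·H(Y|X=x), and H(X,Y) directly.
H(X) = 1.0540 bits, H(Y|X) = 0.0000 bits, H(X,Y) = 1.0540 bits

Marginal of X (row sums):
  P(X=0) = 3/20 + 0 = 3/20
  P(X=1) = 0 + 0 = 0
  P(X=2) = 3/4 + 0 = 3/4
  P(X=3) = 1/10 + 0 = 1/10
H(X) = -[(3/20)·log₂(3/20) + (3/4)·log₂(3/4) + (1/10)·log₂(1/10)]   (outcomes with P = 0 contribute 0)
  = 0.4105 + 0.3113 + 0.3322 = 1.0540 bits

H(Y|X) = Σ_x P(x)·H(Y|X=x):
  X=0: P(X=0) = 3/20, P(Y|X=0) = (1, 0) → H(Y|X=0) = 0.0000
  X=1: P(X=1) = 0 → contributes 0
  X=2: P(X=2) = 3/4, P(Y|X=2) = (1, 0) → H(Y|X=2) = 0.0000
  X=3: P(X=3) = 1/10, P(Y|X=3) = (1, 0) → H(Y|X=3) = 0.0000
H(Y|X) = (3/20)·0.0000 + (3/4)·0.0000 + (1/10)·0.0000 = 0.0000 bits

H(X,Y) = -Σ_{x,y} P(x,y) log₂ P(x,y). Per-cell terms -P(x,y)·log₂P(x,y):
  X=0: 0.4105, 0.0000
  X=1: 0.0000, 0.0000
  X=2: 0.3113, 0.0000
  X=3: 0.3322, 0.0000
  (cells with P = 0 contribute 0)
Sum of the 8 terms: H(X,Y) = 1.0540 bits

Chain rule check:
  H(X) + H(Y|X) = 1.0540 + 0.0000 = 1.0540 bits
  H(X,Y) = 1.0540 bits
✓ Chain rule verified.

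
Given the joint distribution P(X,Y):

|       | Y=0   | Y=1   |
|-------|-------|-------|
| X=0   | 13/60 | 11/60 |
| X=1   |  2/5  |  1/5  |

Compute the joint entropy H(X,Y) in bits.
1.9199 bits

H(X,Y) = -Σ_{x,y} P(x,y) log₂ P(x,y). Per-cell terms -P(x,y)·log₂P(x,y):
  X=0: 0.47806, 0.44870
  X=1: 0.52877, 0.46439
Sum of the 4 terms: H(X,Y) = 1.9199 bits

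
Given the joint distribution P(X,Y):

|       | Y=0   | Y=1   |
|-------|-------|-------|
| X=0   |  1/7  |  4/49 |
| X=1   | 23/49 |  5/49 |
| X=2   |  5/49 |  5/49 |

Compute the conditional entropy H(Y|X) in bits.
0.8032 bits

H(Y|X) = H(X,Y) - H(X)

H(X,Y) = -Σ_{x,y} P(x,y) log₂ P(x,y). Per-cell terms -P(x,y)·log₂P(x,y):
  X=0: 0.40105, 0.29508
  X=1: 0.51217, 0.33600
  X=2: 0.33600, 0.33600
Sum of the 6 terms: H(X,Y) = 2.2163 bits

Marginal of X (row sums):
  P(X=0) = 1/7 + 4/49 = 11/49
  P(X=1) = 23/49 + 5/49 = 4/7
  P(X=2) = 5/49 + 5/49 = 10/49
H(X) = -[(11/49)·log₂(11/49) + (4/7)·log₂(4/7) + (10/49)·log₂(10/49)]
  = 0.48384 + 0.46135 + 0.46791 = 1.4131 bits

H(Y|X) = H(X,Y) - H(X) = 2.2163 - 1.4131 = 0.8032 bits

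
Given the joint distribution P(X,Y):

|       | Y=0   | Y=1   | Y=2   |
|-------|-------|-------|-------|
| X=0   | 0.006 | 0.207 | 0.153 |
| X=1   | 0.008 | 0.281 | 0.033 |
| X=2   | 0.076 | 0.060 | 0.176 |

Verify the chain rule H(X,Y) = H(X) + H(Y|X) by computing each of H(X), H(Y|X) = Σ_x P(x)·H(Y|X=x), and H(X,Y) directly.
H(X) = 1.5814 bits, H(Y|X) = 1.0476 bits, H(X,Y) = 2.6290 bits

Marginal of X (row sums):
  P(X=0) = 0.006 + 0.207 + 0.153 = 0.366
  P(X=1) = 0.008 + 0.281 + 0.033 = 0.322
  P(X=2) = 0.076 + 0.060 + 0.176 = 0.312
H(X) = -[0.366·log₂(0.366) + 0.322·log₂(0.322) + 0.312·log₂(0.312)]
  = 0.530731 + 0.526427 + 0.524279 = 1.5814 bits

H(Y|X) = Σ_x P(x)·H(Y|X=x):
  X=0: P(X=0) = 0.366, P(Y|X=0) = (1/61, 69/122, 51/122) → H(Y|X=0) = 1.088263
  X=1: P(X=1) = 0.322, P(Y|X=1) = (4/161, 281/322, 33/322) → H(Y|X=1) = 0.640734
  X=2: P(X=2) = 0.312, P(Y|X=2) = (19/78, 5/26, 22/39) → H(Y|X=2) = 1.419646
H(Y|X) = 0.366·1.088263 + 0.322·0.640734 + 0.312·1.419646 = 1.0476 bits

H(X,Y) = -Σ_{x,y} P(x,y) log₂ P(x,y). Per-cell terms -P(x,y)·log₂P(x,y):
  X=0: 0.044285, 0.470366, 0.414385
  X=1: 0.055726, 0.514612, 0.162406
  X=2: 0.282557, 0.243534, 0.441118
Sum of the 9 terms: H(X,Y) = 2.6290 bits

Chain rule check:
  H(X) + H(Y|X) = 1.5814 + 1.0476 = 2.6290 bits
  H(X,Y) = 2.6290 bits
✓ Chain rule verified.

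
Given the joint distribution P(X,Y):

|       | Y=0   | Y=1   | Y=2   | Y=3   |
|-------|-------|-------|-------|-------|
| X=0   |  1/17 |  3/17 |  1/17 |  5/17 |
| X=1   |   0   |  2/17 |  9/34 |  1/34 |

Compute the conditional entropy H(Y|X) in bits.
1.4848 bits

H(Y|X) = H(X,Y) - H(X)

H(X,Y) = -Σ_{x,y} P(x,y) log₂ P(x,y). Per-cell terms -P(x,y)·log₂P(x,y):
  X=0: 0.24044, 0.44162, 0.24044, 0.51927
  X=1: 0.00000, 0.36323, 0.50758, 0.14963
  (cells with P = 0 contribute 0)
Sum of the 8 terms: H(X,Y) = 2.4622 bits

Marginal of X (row sums):
  P(X=0) = 1/17 + 3/17 + 1/17 + 5/17 = 10/17
  P(X=1) = 0 + 2/17 + 9/34 + 1/34 = 7/17
H(X) = -[(10/17)·log₂(10/17) + (7/17)·log₂(7/17)]
  = 0.45031 + 0.52710 = 0.9774 bits

H(Y|X) = H(X,Y) - H(X) = 2.4622 - 0.9774 = 1.4848 bits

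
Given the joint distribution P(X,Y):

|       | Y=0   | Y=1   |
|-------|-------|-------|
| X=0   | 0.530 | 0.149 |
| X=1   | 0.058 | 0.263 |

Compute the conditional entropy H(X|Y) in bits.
0.6622 bits

H(X|Y) = H(X,Y) - H(Y)

H(X,Y) = -Σ_{x,y} P(x,y) log₂ P(x,y). Per-cell terms -P(x,y)·log₂P(x,y):
  X=0: 0.48545, 0.40925
  X=1: 0.23825, 0.50677
Sum of the 4 terms: H(X,Y) = 1.6397 bits

Marginal of Y (column sums):
  P(Y=0) = 0.530 + 0.058 = 0.588
  P(Y=1) = 0.149 + 0.263 = 0.412
H(Y) = -[0.588·log₂(0.588) + 0.412·log₂(0.412)]
  = 0.45047 + 0.52706 = 0.9775 bits

H(X|Y) = H(X,Y) - H(Y) = 1.6397 - 0.9775 = 0.6622 bits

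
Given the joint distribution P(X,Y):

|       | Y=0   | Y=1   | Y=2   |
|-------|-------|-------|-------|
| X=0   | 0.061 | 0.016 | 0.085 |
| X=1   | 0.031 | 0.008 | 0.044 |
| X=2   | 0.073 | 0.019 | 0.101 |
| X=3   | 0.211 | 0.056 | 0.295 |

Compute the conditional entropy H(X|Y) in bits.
1.6487 bits

H(X|Y) = H(X,Y) - H(Y)

H(X,Y) = -Σ_{x,y} P(x,y) log₂ P(x,y). Per-cell terms -P(x,y)·log₂P(x,y):
  X=0: 0.24614, 0.09545, 0.30229
  X=1: 0.15536, 0.05573, 0.19828
  X=2: 0.27565, 0.10864, 0.33406
  X=3: 0.47363, 0.23287, 0.51956
Sum of the 12 terms: H(X,Y) = 2.9977 bits

Marginal of Y (column sums):
  P(Y=0) = 0.061 + 0.031 + 0.073 + 0.211 = 0.376
  P(Y=1) = 0.016 + 0.008 + 0.019 + 0.056 = 0.099
  P(Y=2) = 0.085 + 0.044 + 0.101 + 0.295 = 0.525
H(Y) = -[0.376·log₂(0.376) + 0.099·log₂(0.099) + 0.525·log₂(0.525)]
  = 0.53061 + 0.33031 + 0.48805 = 1.3490 bits

H(X|Y) = H(X,Y) - H(Y) = 2.9977 - 1.3490 = 1.6487 bits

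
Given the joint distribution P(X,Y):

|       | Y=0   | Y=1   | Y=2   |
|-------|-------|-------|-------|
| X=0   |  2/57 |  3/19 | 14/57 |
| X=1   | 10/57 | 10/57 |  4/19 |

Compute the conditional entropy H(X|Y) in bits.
0.9237 bits

H(X|Y) = H(X,Y) - H(Y)

H(X,Y) = -Σ_{x,y} P(x,y) log₂ P(x,y). Per-cell terms -P(x,y)·log₂P(x,y):
  X=0: 0.1696, 0.4205, 0.4975
  X=1: 0.4405, 0.4405, 0.4732
Sum of the 6 terms: H(X,Y) = 2.4418 bits

Marginal of Y (column sums):
  P(Y=0) = 2/57 + 10/57 = 4/19
  P(Y=1) = 3/19 + 10/57 = 1/3
  P(Y=2) = 14/57 + 4/19 = 26/57
H(Y) = -[(4/19)·log₂(4/19) + (1/3)·log₂(1/3) + (26/57)·log₂(26/57)]
  = 0.4732 + 0.5283 + 0.5166 = 1.5181 bits

H(X|Y) = H(X,Y) - H(Y) = 2.4418 - 1.5181 = 0.9237 bits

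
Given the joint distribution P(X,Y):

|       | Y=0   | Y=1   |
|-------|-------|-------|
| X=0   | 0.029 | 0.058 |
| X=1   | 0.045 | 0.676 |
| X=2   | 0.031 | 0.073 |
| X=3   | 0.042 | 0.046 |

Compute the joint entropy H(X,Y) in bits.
1.7970 bits

H(X,Y) = -Σ_{x,y} P(x,y) log₂ P(x,y). Per-cell terms -P(x,y)·log₂P(x,y):
  X=0: 0.1481, 0.2383
  X=1: 0.2013, 0.3819
  X=2: 0.1554, 0.2756
  X=3: 0.1921, 0.2043
Sum of the 8 terms: H(X,Y) = 1.7970 bits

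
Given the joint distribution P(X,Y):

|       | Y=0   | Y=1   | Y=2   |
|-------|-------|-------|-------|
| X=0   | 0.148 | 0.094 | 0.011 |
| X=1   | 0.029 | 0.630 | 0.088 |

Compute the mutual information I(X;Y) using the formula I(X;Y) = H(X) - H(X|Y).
0.2490 bits

I(X;Y) = H(X) - H(X|Y)

Marginal of X (row sums):
  P(X=0) = 0.148 + 0.094 + 0.011 = 0.253
  P(X=1) = 0.029 + 0.630 + 0.088 = 0.747
H(X) = -[0.253·log₂(0.253) + 0.747·log₂(0.747)]
  = 0.5016 + 0.3144 = 0.8160 bits

Marginal of Y (column sums):
  P(Y=0) = 0.148 + 0.029 = 0.177
  P(Y=1) = 0.094 + 0.630 = 0.724
  P(Y=2) = 0.011 + 0.088 = 0.099
H(X|Y) = Σ_y P(y)·H(X|Y=y):
  Y=0: P(Y=0) = 0.177, P(X|Y=0) = (148/177, 29/177) → H(X|Y=0) = 0.6434
  Y=1: P(Y=1) = 0.724, P(X|Y=1) = (47/362, 315/362) → H(X|Y=1) = 0.5570
  Y=2: P(Y=2) = 0.099, P(X|Y=2) = (1/9, 8/9) → H(X|Y=2) = 0.5033
H(X|Y) = 0.177·0.6434 + 0.724·0.5570 + 0.099·0.5033 = 0.5670 bits

I(X;Y) = H(X) - H(X|Y) = 0.8160 - 0.5670 = 0.2490 bits

Cross-check via I(X;Y) = H(X) + H(Y) - H(X,Y): computing H(Y) from the column sums and H(X,Y) from the 6 cells in the same way gives H(Y) = 1.1098 bits and H(X,Y) = 1.6768 bits, so
I(X;Y) = 0.8160 + 1.1098 - 1.6768 = 0.2490 bits ✓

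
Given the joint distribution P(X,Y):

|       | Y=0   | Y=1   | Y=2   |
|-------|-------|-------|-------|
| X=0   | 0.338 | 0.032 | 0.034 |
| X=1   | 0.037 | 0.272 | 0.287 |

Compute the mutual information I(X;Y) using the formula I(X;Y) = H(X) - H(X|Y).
0.4949 bits

I(X;Y) = H(X) - H(X|Y)

Marginal of X (row sums):
  P(X=0) = 0.338 + 0.032 + 0.034 = 0.404
  P(X=1) = 0.037 + 0.272 + 0.287 = 0.596
H(X) = -[0.404·log₂(0.404) + 0.596·log₂(0.596)]
  = 0.52826 + 0.44498 = 0.9732 bits

Marginal of Y (column sums):
  P(Y=0) = 0.338 + 0.037 = 0.375
  P(Y=1) = 0.032 + 0.272 = 0.304
  P(Y=2) = 0.034 + 0.287 = 0.321
H(X|Y) = Σ_y P(y)·H(X|Y=y):
  Y=0: P(Y=0) = 0.375, P(X|Y=0) = (338/375, 37/375) → H(X|Y=0) = 0.46475
  Y=1: P(Y=1) = 0.304, P(X|Y=1) = (2/19, 17/19) → H(X|Y=1) = 0.48546
  Y=2: P(Y=2) = 0.321, P(X|Y=2) = (34/321, 287/321) → H(X|Y=2) = 0.48748
H(X|Y) = 0.375·0.46475 + 0.304·0.48546 + 0.321·0.48748 = 0.4783 bits

I(X;Y) = H(X) - H(X|Y) = 0.9732 - 0.4783 = 0.4949 bits

Cross-check via I(X;Y) = H(X) + H(Y) - H(X,Y): computing H(Y) from the column sums and H(X,Y) from the 6 cells in the same way gives H(Y) = 1.5791 bits and H(X,Y) = 2.0574 bits, so
I(X;Y) = 0.9732 + 1.5791 - 2.0574 = 0.4949 bits ✓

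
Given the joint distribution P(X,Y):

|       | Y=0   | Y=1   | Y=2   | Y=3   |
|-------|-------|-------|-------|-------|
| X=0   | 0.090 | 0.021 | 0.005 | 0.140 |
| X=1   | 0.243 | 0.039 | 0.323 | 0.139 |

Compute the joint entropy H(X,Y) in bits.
2.4658 bits

H(X,Y) = -Σ_{x,y} P(x,y) log₂ P(x,y). Per-cell terms -P(x,y)·log₂P(x,y):
  X=0: 0.3127, 0.1170, 0.0382, 0.3971
  X=1: 0.4960, 0.1825, 0.5266, 0.3957
Sum of the 8 terms: H(X,Y) = 2.4658 bits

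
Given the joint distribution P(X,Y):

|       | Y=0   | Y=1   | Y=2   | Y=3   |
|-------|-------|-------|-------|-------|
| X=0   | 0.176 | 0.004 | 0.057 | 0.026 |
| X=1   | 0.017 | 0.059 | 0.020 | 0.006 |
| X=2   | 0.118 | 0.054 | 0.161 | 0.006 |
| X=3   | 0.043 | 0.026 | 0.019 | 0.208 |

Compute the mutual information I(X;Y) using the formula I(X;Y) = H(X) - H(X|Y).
0.5096 bits

I(X;Y) = H(X) - H(X|Y)

Marginal of X (row sums):
  P(X=0) = 0.176 + 0.004 + 0.057 + 0.026 = 0.263
  P(X=1) = 0.017 + 0.059 + 0.020 + 0.006 = 0.102
  P(X=2) = 0.118 + 0.054 + 0.161 + 0.006 = 0.339
  P(X=3) = 0.043 + 0.026 + 0.019 + 0.208 = 0.296
H(X) = -[0.263·log₂(0.263) + 0.102·log₂(0.102) + 0.339·log₂(0.339) + 0.296·log₂(0.296)]
  = 0.50677 + 0.33592 + 0.52906 + 0.51987 = 1.8916 bits

Marginal of Y (column sums):
  P(Y=0) = 0.176 + 0.017 + 0.118 + 0.043 = 0.354
  P(Y=1) = 0.004 + 0.059 + 0.054 + 0.026 = 0.143
  P(Y=2) = 0.057 + 0.020 + 0.161 + 0.019 = 0.257
  P(Y=3) = 0.026 + 0.006 + 0.006 + 0.208 = 0.246
H(X|Y) = Σ_y P(y)·H(X|Y=y):
  Y=0: P(Y=0) = 0.354, P(X|Y=0) = (88/177, 17/354, 1/3, 43/354) → H(X|Y=0) = 1.60933
  Y=1: P(Y=1) = 0.143, P(X|Y=1) = (4/143, 59/143, 54/143, 2/11) → H(X|Y=1) = 1.64902
  Y=2: P(Y=2) = 0.257, P(X|Y=2) = (57/257, 20/257, 161/257, 19/257) → H(X|Y=2) = 1.46904
  Y=3: P(Y=3) = 0.246, P(X|Y=3) = (13/123, 1/41, 1/41, 104/123) → H(X|Y=3) = 0.80868
H(X|Y) = 0.354·1.60933 + 0.143·1.64902 + 0.257·1.46904 + 0.246·0.80868 = 1.3820 bits

I(X;Y) = H(X) - H(X|Y) = 1.8916 - 1.3820 = 0.5096 bits

Cross-check via I(X;Y) = H(X) + H(Y) - H(X,Y): computing H(Y) from the column sums and H(X,Y) from the 16 cells in the same way gives H(Y) = 1.9331 bits and H(X,Y) = 3.3151 bits, so
I(X;Y) = 1.8916 + 1.9331 - 3.3151 = 0.5096 bits ✓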